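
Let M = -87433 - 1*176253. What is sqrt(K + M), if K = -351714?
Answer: 10*I*sqrt(6154) ≈ 784.47*I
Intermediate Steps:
M = -263686 (M = -87433 - 176253 = -263686)
sqrt(K + M) = sqrt(-351714 - 263686) = sqrt(-615400) = 10*I*sqrt(6154)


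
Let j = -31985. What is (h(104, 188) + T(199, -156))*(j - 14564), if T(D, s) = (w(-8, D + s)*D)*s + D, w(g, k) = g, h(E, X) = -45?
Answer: -11567705794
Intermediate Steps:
T(D, s) = D - 8*D*s (T(D, s) = (-8*D)*s + D = -8*D*s + D = D - 8*D*s)
(h(104, 188) + T(199, -156))*(j - 14564) = (-45 + 199*(1 - 8*(-156)))*(-31985 - 14564) = (-45 + 199*(1 + 1248))*(-46549) = (-45 + 199*1249)*(-46549) = (-45 + 248551)*(-46549) = 248506*(-46549) = -11567705794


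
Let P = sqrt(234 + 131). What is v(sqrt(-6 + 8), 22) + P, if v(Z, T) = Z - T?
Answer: -22 + sqrt(2) + sqrt(365) ≈ -1.4808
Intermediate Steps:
P = sqrt(365) ≈ 19.105
v(sqrt(-6 + 8), 22) + P = (sqrt(-6 + 8) - 1*22) + sqrt(365) = (sqrt(2) - 22) + sqrt(365) = (-22 + sqrt(2)) + sqrt(365) = -22 + sqrt(2) + sqrt(365)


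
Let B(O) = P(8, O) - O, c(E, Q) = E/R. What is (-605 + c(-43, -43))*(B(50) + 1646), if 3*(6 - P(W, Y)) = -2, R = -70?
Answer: -101706028/105 ≈ -9.6863e+5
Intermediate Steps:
P(W, Y) = 20/3 (P(W, Y) = 6 - 1/3*(-2) = 6 + 2/3 = 20/3)
c(E, Q) = -E/70 (c(E, Q) = E/(-70) = E*(-1/70) = -E/70)
B(O) = 20/3 - O
(-605 + c(-43, -43))*(B(50) + 1646) = (-605 - 1/70*(-43))*((20/3 - 1*50) + 1646) = (-605 + 43/70)*((20/3 - 50) + 1646) = -42307*(-130/3 + 1646)/70 = -42307/70*4808/3 = -101706028/105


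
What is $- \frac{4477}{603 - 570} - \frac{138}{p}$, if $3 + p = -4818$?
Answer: $- \frac{653911}{4821} \approx -135.64$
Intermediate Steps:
$p = -4821$ ($p = -3 - 4818 = -4821$)
$- \frac{4477}{603 - 570} - \frac{138}{p} = - \frac{4477}{603 - 570} - \frac{138}{-4821} = - \frac{4477}{33} - - \frac{46}{1607} = \left(-4477\right) \frac{1}{33} + \frac{46}{1607} = - \frac{407}{3} + \frac{46}{1607} = - \frac{653911}{4821}$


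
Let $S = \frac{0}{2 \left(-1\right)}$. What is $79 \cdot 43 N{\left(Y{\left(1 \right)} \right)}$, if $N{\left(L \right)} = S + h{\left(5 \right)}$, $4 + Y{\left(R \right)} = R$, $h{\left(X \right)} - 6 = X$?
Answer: $37367$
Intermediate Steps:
$h{\left(X \right)} = 6 + X$
$Y{\left(R \right)} = -4 + R$
$S = 0$ ($S = \frac{0}{-2} = 0 \left(- \frac{1}{2}\right) = 0$)
$N{\left(L \right)} = 11$ ($N{\left(L \right)} = 0 + \left(6 + 5\right) = 0 + 11 = 11$)
$79 \cdot 43 N{\left(Y{\left(1 \right)} \right)} = 79 \cdot 43 \cdot 11 = 3397 \cdot 11 = 37367$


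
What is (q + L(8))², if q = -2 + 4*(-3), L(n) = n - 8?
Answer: 196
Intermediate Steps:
L(n) = -8 + n
q = -14 (q = -2 - 12 = -14)
(q + L(8))² = (-14 + (-8 + 8))² = (-14 + 0)² = (-14)² = 196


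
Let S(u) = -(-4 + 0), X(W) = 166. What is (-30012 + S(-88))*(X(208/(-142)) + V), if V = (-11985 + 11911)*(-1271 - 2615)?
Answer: -8634201840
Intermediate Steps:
V = 287564 (V = -74*(-3886) = 287564)
S(u) = 4 (S(u) = -1*(-4) = 4)
(-30012 + S(-88))*(X(208/(-142)) + V) = (-30012 + 4)*(166 + 287564) = -30008*287730 = -8634201840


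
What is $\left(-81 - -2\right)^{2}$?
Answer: $6241$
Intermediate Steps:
$\left(-81 - -2\right)^{2} = \left(-81 + \left(-31 + 33\right)\right)^{2} = \left(-81 + 2\right)^{2} = \left(-79\right)^{2} = 6241$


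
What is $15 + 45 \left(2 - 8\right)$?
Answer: $-255$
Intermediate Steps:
$15 + 45 \left(2 - 8\right) = 15 + 45 \left(-6\right) = 15 - 270 = -255$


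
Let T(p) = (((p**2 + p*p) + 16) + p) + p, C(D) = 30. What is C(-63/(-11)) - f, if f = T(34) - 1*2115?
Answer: -251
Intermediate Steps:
T(p) = 16 + 2*p + 2*p**2 (T(p) = (((p**2 + p**2) + 16) + p) + p = ((2*p**2 + 16) + p) + p = ((16 + 2*p**2) + p) + p = (16 + p + 2*p**2) + p = 16 + 2*p + 2*p**2)
f = 281 (f = (16 + 2*34 + 2*34**2) - 1*2115 = (16 + 68 + 2*1156) - 2115 = (16 + 68 + 2312) - 2115 = 2396 - 2115 = 281)
C(-63/(-11)) - f = 30 - 1*281 = 30 - 281 = -251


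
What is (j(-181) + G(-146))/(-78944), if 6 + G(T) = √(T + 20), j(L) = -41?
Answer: 47/78944 - 3*I*√14/78944 ≈ 0.00059536 - 0.00014219*I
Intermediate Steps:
G(T) = -6 + √(20 + T) (G(T) = -6 + √(T + 20) = -6 + √(20 + T))
(j(-181) + G(-146))/(-78944) = (-41 + (-6 + √(20 - 146)))/(-78944) = (-41 + (-6 + √(-126)))*(-1/78944) = (-41 + (-6 + 3*I*√14))*(-1/78944) = (-47 + 3*I*√14)*(-1/78944) = 47/78944 - 3*I*√14/78944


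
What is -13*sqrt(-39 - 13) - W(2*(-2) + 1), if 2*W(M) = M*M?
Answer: -9/2 - 26*I*sqrt(13) ≈ -4.5 - 93.744*I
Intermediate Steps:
W(M) = M**2/2 (W(M) = (M*M)/2 = M**2/2)
-13*sqrt(-39 - 13) - W(2*(-2) + 1) = -13*sqrt(-39 - 13) - (2*(-2) + 1)**2/2 = -26*I*sqrt(13) - (-4 + 1)**2/2 = -26*I*sqrt(13) - (-3)**2/2 = -26*I*sqrt(13) - 9/2 = -9/2 - 26*I*sqrt(13)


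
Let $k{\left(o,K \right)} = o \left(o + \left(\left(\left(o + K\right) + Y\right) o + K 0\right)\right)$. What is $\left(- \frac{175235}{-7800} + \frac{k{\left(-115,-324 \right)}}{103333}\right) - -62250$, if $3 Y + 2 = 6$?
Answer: $\frac{10029280271651}{161199480} \approx 62217.0$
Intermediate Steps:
$Y = \frac{4}{3}$ ($Y = - \frac{2}{3} + \frac{1}{3} \cdot 6 = - \frac{2}{3} + 2 = \frac{4}{3} \approx 1.3333$)
$k{\left(o,K \right)} = o \left(o + o \left(\frac{4}{3} + K + o\right)\right)$ ($k{\left(o,K \right)} = o \left(o + \left(\left(\left(o + K\right) + \frac{4}{3}\right) o + K 0\right)\right) = o \left(o + \left(\left(\left(K + o\right) + \frac{4}{3}\right) o + 0\right)\right) = o \left(o + \left(\left(\frac{4}{3} + K + o\right) o + 0\right)\right) = o \left(o + \left(o \left(\frac{4}{3} + K + o\right) + 0\right)\right) = o \left(o + o \left(\frac{4}{3} + K + o\right)\right)$)
$\left(- \frac{175235}{-7800} + \frac{k{\left(-115,-324 \right)}}{103333}\right) - -62250 = \left(- \frac{175235}{-7800} + \frac{\left(-115\right)^{2} \left(\frac{7}{3} - 324 - 115\right)}{103333}\right) - -62250 = \left(\left(-175235\right) \left(- \frac{1}{7800}\right) + 13225 \left(- \frac{1310}{3}\right) \frac{1}{103333}\right) + 62250 = \left(\frac{35047}{1560} - \frac{17324750}{309999}\right) + 62250 = - \frac{5387358349}{161199480} + 62250 = \frac{10029280271651}{161199480}$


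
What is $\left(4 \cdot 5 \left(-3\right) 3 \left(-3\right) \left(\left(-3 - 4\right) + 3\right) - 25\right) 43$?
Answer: $-93955$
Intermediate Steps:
$\left(4 \cdot 5 \left(-3\right) 3 \left(-3\right) \left(\left(-3 - 4\right) + 3\right) - 25\right) 43 = \left(20 \left(\left(-9\right) \left(-3\right)\right) \left(-7 + 3\right) - 25\right) 43 = \left(20 \cdot 27 \left(-4\right) - 25\right) 43 = \left(540 \left(-4\right) - 25\right) 43 = \left(-2160 - 25\right) 43 = \left(-2185\right) 43 = -93955$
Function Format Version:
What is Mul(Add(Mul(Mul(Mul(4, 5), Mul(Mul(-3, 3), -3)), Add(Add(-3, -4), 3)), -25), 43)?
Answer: -93955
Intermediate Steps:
Mul(Add(Mul(Mul(Mul(4, 5), Mul(Mul(-3, 3), -3)), Add(Add(-3, -4), 3)), -25), 43) = Mul(Add(Mul(Mul(20, Mul(-9, -3)), Add(-7, 3)), -25), 43) = Mul(Add(Mul(Mul(20, 27), -4), -25), 43) = Mul(Add(Mul(540, -4), -25), 43) = Mul(Add(-2160, -25), 43) = Mul(-2185, 43) = -93955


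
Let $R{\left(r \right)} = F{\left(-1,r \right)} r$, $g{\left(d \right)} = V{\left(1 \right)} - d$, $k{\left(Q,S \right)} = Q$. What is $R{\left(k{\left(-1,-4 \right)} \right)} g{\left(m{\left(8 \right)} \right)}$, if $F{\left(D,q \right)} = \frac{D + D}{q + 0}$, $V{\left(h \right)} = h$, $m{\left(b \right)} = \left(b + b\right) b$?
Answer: $254$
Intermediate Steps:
$m{\left(b \right)} = 2 b^{2}$ ($m{\left(b \right)} = 2 b b = 2 b^{2}$)
$F{\left(D,q \right)} = \frac{2 D}{q}$
$g{\left(d \right)} = 1 - d$
$R{\left(r \right)} = -2$ ($R{\left(r \right)} = 2 \left(-1\right) \frac{1}{r} r = - \frac{2}{r} r = -2$)
$R{\left(k{\left(-1,-4 \right)} \right)} g{\left(m{\left(8 \right)} \right)} = - 2 \left(1 - 2 \cdot 8^{2}\right) = - 2 \left(1 - 2 \cdot 64\right) = - 2 \left(1 - 128\right) = \left(-2\right) \left(-127\right) = 254$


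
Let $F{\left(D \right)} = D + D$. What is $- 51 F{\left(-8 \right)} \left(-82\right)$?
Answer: $-66912$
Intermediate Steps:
$F{\left(D \right)} = 2 D$
$- 51 F{\left(-8 \right)} \left(-82\right) = - 51 \cdot 2 \left(-8\right) \left(-82\right) = \left(-51\right) \left(-16\right) \left(-82\right) = 816 \left(-82\right) = -66912$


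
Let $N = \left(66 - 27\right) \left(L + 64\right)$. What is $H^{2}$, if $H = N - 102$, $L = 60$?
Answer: $22410756$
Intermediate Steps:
$N = 4836$ ($N = \left(66 - 27\right) \left(60 + 64\right) = 39 \cdot 124 = 4836$)
$H = 4734$ ($H = 4836 - 102 = 4734$)
$H^{2} = 4734^{2} = 22410756$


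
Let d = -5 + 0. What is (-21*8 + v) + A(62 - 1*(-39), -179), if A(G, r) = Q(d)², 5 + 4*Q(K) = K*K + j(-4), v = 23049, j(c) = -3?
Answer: 366385/16 ≈ 22899.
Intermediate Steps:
d = -5
Q(K) = -2 + K²/4 (Q(K) = -5/4 + (K*K - 3)/4 = -5/4 + (K² - 3)/4 = -5/4 + (-3 + K²)/4 = -5/4 + (-¾ + K²/4) = -2 + K²/4)
A(G, r) = 289/16 (A(G, r) = (-2 + (¼)*(-5)²)² = (-2 + (¼)*25)² = (-2 + 25/4)² = (17/4)² = 289/16)
(-21*8 + v) + A(62 - 1*(-39), -179) = (-21*8 + 23049) + 289/16 = (-168 + 23049) + 289/16 = 22881 + 289/16 = 366385/16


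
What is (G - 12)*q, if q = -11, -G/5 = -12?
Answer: -528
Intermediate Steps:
G = 60 (G = -5*(-12) = 60)
(G - 12)*q = (60 - 12)*(-11) = 48*(-11) = -528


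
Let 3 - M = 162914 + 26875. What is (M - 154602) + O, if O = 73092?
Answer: -271296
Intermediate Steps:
M = -189786 (M = 3 - (162914 + 26875) = 3 - 1*189789 = 3 - 189789 = -189786)
(M - 154602) + O = (-189786 - 154602) + 73092 = -344388 + 73092 = -271296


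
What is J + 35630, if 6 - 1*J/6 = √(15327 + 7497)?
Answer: 35666 - 36*√634 ≈ 34760.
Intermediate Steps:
J = 36 - 36*√634 (J = 36 - 6*√(15327 + 7497) = 36 - 36*√634 ≈ -870.46)
J + 35630 = (36 - 36*√634) + 35630 = 35666 - 36*√634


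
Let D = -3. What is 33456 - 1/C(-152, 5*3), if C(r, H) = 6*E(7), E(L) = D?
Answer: 602209/18 ≈ 33456.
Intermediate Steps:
E(L) = -3
C(r, H) = -18 (C(r, H) = 6*(-3) = -18)
33456 - 1/C(-152, 5*3) = 33456 - 1/(-18) = 33456 - 1*(-1/18) = 33456 + 1/18 = 602209/18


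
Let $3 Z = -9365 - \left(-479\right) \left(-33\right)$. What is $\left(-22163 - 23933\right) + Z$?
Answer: $- \frac{163460}{3} \approx -54487.0$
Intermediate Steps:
$Z = - \frac{25172}{3}$ ($Z = \frac{-9365 - \left(-479\right) \left(-33\right)}{3} = \frac{-9365 - 15807}{3} = \frac{1}{3} \left(-25172\right) = - \frac{25172}{3} \approx -8390.7$)
$\left(-22163 - 23933\right) + Z = \left(-22163 - 23933\right) - \frac{25172}{3} = -46096 - \frac{25172}{3} = - \frac{163460}{3}$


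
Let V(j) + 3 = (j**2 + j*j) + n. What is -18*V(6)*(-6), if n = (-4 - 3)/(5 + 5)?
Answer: 36882/5 ≈ 7376.4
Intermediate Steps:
n = -7/10 ≈ -0.70000
V(j) = -37/10 + 2*j**2 (V(j) = -3 + ((j**2 + j*j) - 7/10) = -3 + ((j**2 + j**2) - 7/10) = -3 + (2*j**2 - 7/10) = -3 + (-7/10 + 2*j**2) = -37/10 + 2*j**2)
-18*V(6)*(-6) = -18*(-37/10 + 2*6**2)*(-6) = -18*(-37/10 + 2*36)*(-6) = -18*(-37/10 + 72)*(-6) = -18*683/10*(-6) = -6147/5*(-6) = 36882/5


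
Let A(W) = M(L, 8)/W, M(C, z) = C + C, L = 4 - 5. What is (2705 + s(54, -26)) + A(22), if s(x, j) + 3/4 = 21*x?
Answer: 168879/44 ≈ 3838.2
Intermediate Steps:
L = -1
M(C, z) = 2*C
s(x, j) = -3/4 + 21*x
A(W) = -2/W (A(W) = (2*(-1))/W = -2/W)
(2705 + s(54, -26)) + A(22) = (2705 + (-3/4 + 21*54)) - 2/22 = (2705 + (-3/4 + 1134)) - 2*1/22 = (2705 + 4533/4) - 1/11 = 15353/4 - 1/11 = 168879/44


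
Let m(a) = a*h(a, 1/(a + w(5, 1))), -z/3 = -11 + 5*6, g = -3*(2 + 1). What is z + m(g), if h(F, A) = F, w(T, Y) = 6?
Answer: 24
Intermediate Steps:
g = -9 (g = -3*3 = -9)
z = -57 (z = -3*(-11 + 5*6) = -3*(-11 + 30) = -3*19 = -57)
m(a) = a² (m(a) = a*a = a²)
z + m(g) = -57 + (-9)² = -57 + 81 = 24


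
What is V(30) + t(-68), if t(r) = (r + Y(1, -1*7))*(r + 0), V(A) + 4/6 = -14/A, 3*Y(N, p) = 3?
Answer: 68323/15 ≈ 4554.9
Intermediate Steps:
Y(N, p) = 1 (Y(N, p) = (⅓)*3 = 1)
V(A) = -⅔ - 14/A
t(r) = r*(1 + r) (t(r) = (r + 1)*(r + 0) = (1 + r)*r = r*(1 + r))
V(30) + t(-68) = (-⅔ - 14/30) - 68*(1 - 68) = (-⅔ - 14*1/30) - 68*(-67) = (-⅔ - 7/15) + 4556 = -17/15 + 4556 = 68323/15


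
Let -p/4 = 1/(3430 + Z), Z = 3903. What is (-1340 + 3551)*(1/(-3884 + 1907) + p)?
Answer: -11232617/4832447 ≈ -2.3244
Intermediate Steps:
p = -4/7333 (p = -4/(3430 + 3903) = -4/7333 ≈ -0.00054548)
(-1340 + 3551)*(1/(-3884 + 1907) + p) = (-1340 + 3551)*(1/(-3884 + 1907) - 4/7333) = 2211*(1/(-1977) - 4/7333) = 2211*(-1/1977 - 4/7333) = 2211*(-15241/14497341) = -11232617/4832447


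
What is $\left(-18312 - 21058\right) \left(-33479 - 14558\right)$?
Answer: $1891216690$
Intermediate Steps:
$\left(-18312 - 21058\right) \left(-33479 - 14558\right) = - 39370 \left(-33479 - 14558\right) = \left(-39370\right) \left(-48037\right) = 1891216690$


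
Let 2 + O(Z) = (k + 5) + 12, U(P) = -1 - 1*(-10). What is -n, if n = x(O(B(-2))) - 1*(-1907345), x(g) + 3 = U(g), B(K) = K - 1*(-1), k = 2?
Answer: -1907351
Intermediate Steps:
B(K) = 1 + K (B(K) = K + 1 = 1 + K)
U(P) = 9 (U(P) = -1 + 10 = 9)
O(Z) = 17 (O(Z) = -2 + ((2 + 5) + 12) = -2 + (7 + 12) = -2 + 19 = 17)
x(g) = 6 (x(g) = -3 + 9 = 6)
n = 1907351 (n = 6 - 1*(-1907345) = 6 + 1907345 = 1907351)
-n = -1*1907351 = -1907351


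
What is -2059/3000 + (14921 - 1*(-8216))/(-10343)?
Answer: -90707237/31029000 ≈ -2.9233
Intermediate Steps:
-2059/3000 + (14921 - 1*(-8216))/(-10343) = -2059*1/3000 + (14921 + 8216)*(-1/10343) = -2059/3000 + 23137*(-1/10343) = -2059/3000 - 23137/10343 = -90707237/31029000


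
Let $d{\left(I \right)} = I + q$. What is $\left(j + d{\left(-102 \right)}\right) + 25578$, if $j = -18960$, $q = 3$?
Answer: $6519$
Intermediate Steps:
$d{\left(I \right)} = 3 + I$ ($d{\left(I \right)} = I + 3 = 3 + I$)
$\left(j + d{\left(-102 \right)}\right) + 25578 = \left(-18960 + \left(3 - 102\right)\right) + 25578 = \left(-18960 - 99\right) + 25578 = -19059 + 25578 = 6519$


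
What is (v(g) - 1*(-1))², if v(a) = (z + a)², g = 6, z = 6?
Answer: 21025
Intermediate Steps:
v(a) = (6 + a)²
(v(g) - 1*(-1))² = ((6 + 6)² - 1*(-1))² = (12² + 1)² = (144 + 1)² = 145² = 21025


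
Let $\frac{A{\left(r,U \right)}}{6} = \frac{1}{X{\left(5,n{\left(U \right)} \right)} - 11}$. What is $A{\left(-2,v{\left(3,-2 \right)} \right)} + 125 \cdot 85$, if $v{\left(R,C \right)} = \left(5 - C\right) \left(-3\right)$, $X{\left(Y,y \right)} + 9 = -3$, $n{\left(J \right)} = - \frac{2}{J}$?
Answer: $\frac{244369}{23} \approx 10625.0$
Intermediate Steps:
$X{\left(Y,y \right)} = -12$ ($X{\left(Y,y \right)} = -9 - 3 = -12$)
$v{\left(R,C \right)} = -15 + 3 C$
$A{\left(r,U \right)} = - \frac{6}{23}$ ($A{\left(r,U \right)} = \frac{6}{-12 - 11} = \frac{6}{-23} = 6 \left(- \frac{1}{23}\right) = - \frac{6}{23}$)
$A{\left(-2,v{\left(3,-2 \right)} \right)} + 125 \cdot 85 = - \frac{6}{23} + 125 \cdot 85 = - \frac{6}{23} + 10625 = \frac{244369}{23}$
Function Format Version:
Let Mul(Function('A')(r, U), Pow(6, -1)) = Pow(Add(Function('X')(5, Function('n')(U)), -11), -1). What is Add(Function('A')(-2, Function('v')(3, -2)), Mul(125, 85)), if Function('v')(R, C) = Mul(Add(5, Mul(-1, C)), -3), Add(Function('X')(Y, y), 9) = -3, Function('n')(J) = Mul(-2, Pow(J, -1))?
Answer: Rational(244369, 23) ≈ 10625.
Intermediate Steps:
Function('X')(Y, y) = -12 (Function('X')(Y, y) = Add(-9, -3) = -12)
Function('v')(R, C) = Add(-15, Mul(3, C))
Function('A')(r, U) = Rational(-6, 23) (Function('A')(r, U) = Mul(6, Pow(Add(-12, -11), -1)) = Mul(6, Pow(-23, -1)) = Mul(6, Rational(-1, 23)) = Rational(-6, 23))
Add(Function('A')(-2, Function('v')(3, -2)), Mul(125, 85)) = Add(Rational(-6, 23), Mul(125, 85)) = Add(Rational(-6, 23), 10625) = Rational(244369, 23)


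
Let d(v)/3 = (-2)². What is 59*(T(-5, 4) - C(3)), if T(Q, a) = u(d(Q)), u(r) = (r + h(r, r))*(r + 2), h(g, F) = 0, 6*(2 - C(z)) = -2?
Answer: 29323/3 ≈ 9774.3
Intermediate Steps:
d(v) = 12 (d(v) = 3*(-2)² = 3*4 = 12)
C(z) = 7/3 (C(z) = 2 - ⅙*(-2) = 2 + ⅓ = 7/3)
u(r) = r*(2 + r) (u(r) = (r + 0)*(r + 2) = r*(2 + r))
T(Q, a) = 168 (T(Q, a) = 12*(2 + 12) = 12*14 = 168)
59*(T(-5, 4) - C(3)) = 59*(168 - 1*7/3) = 59*(168 - 7/3) = 59*(497/3) = 29323/3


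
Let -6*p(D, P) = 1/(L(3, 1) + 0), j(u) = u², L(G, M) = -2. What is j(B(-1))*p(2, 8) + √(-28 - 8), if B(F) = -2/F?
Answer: ⅓ + 6*I ≈ 0.33333 + 6.0*I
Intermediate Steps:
p(D, P) = 1/12 (p(D, P) = -1/(6*(-2 + 0)) = -⅙/(-2) = -⅙*(-½) = 1/12)
j(B(-1))*p(2, 8) + √(-28 - 8) = (-2/(-1))²*(1/12) + √(-28 - 8) = (-2*(-1))²*(1/12) + √(-36) = 2²*(1/12) + 6*I = 4*(1/12) + 6*I = ⅓ + 6*I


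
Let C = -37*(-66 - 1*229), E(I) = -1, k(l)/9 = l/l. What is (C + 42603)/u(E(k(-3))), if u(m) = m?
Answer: -53518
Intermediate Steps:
k(l) = 9 (k(l) = 9*(l/l) = 9*1 = 9)
C = 10915 (C = -37*(-66 - 229) = -37*(-295) = 10915)
(C + 42603)/u(E(k(-3))) = (10915 + 42603)/(-1) = 53518*(-1) = -53518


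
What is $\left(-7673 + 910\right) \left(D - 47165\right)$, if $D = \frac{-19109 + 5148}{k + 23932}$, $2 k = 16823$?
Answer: $\frac{20633847243351}{64687} \approx 3.1898 \cdot 10^{8}$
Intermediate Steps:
$k = \frac{16823}{2}$ ($k = \frac{1}{2} \cdot 16823 = \frac{16823}{2} \approx 8411.5$)
$D = - \frac{27922}{64687}$ ($D = \frac{-19109 + 5148}{\frac{16823}{2} + 23932} = - \frac{13961}{\frac{64687}{2}} = \left(-13961\right) \frac{2}{64687} = - \frac{27922}{64687} \approx -0.43165$)
$\left(-7673 + 910\right) \left(D - 47165\right) = \left(-7673 + 910\right) \left(- \frac{27922}{64687} - 47165\right) = \left(-6763\right) \left(- \frac{3050990277}{64687}\right) = \frac{20633847243351}{64687}$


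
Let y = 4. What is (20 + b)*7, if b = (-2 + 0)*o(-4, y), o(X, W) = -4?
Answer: 196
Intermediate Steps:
b = 8 (b = (-2 + 0)*(-4) = -2*(-4) = 8)
(20 + b)*7 = (20 + 8)*7 = 28*7 = 196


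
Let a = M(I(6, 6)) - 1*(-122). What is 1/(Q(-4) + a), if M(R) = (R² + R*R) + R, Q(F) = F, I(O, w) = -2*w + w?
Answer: 1/184 ≈ 0.0054348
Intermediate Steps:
I(O, w) = -w
M(R) = R + 2*R² (M(R) = (R² + R²) + R = 2*R² + R = R + 2*R²)
a = 188 (a = (-1*6)*(1 + 2*(-1*6)) - 1*(-122) = -6*(1 + 2*(-6)) + 122 = -6*(1 - 12) + 122 = -6*(-11) + 122 = 66 + 122 = 188)
1/(Q(-4) + a) = 1/(-4 + 188) = 1/184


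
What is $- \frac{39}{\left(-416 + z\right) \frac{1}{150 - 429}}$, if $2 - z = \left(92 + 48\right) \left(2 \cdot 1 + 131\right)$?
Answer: $- \frac{351}{614} \approx -0.57166$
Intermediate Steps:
$z = -18618$ ($z = 2 - \left(92 + 48\right) \left(2 \cdot 1 + 131\right) = 2 - 140 \left(2 + 131\right) = 2 - 140 \cdot 133 = 2 - 18620 = -18618$)
$- \frac{39}{\left(-416 + z\right) \frac{1}{150 - 429}} = - \frac{39}{\left(-416 - 18618\right) \frac{1}{150 - 429}} = - \frac{39}{\left(-19034\right) \frac{1}{-279}} = - \frac{39}{\left(-19034\right) \left(- \frac{1}{279}\right)} = - \frac{39}{\frac{614}{9}} = \left(-39\right) \frac{9}{614} = - \frac{351}{614}$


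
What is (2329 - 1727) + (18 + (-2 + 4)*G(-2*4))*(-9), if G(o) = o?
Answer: 584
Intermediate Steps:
(2329 - 1727) + (18 + (-2 + 4)*G(-2*4))*(-9) = (2329 - 1727) + (18 + (-2 + 4)*(-2*4))*(-9) = 602 + (18 + 2*(-8))*(-9) = 602 + (18 - 16)*(-9) = 602 + 2*(-9) = 602 - 18 = 584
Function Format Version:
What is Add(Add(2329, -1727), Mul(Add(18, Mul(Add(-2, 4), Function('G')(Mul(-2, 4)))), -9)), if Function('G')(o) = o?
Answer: 584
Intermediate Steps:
Add(Add(2329, -1727), Mul(Add(18, Mul(Add(-2, 4), Function('G')(Mul(-2, 4)))), -9)) = Add(Add(2329, -1727), Mul(Add(18, Mul(Add(-2, 4), Mul(-2, 4))), -9)) = Add(602, Mul(Add(18, Mul(2, -8)), -9)) = Add(602, Mul(Add(18, -16), -9)) = Add(602, Mul(2, -9)) = Add(602, -18) = 584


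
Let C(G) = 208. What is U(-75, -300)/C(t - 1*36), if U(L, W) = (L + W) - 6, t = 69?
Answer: -381/208 ≈ -1.8317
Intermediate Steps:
U(L, W) = -6 + L + W
U(-75, -300)/C(t - 1*36) = (-6 - 75 - 300)/208 = -381*1/208 = -381/208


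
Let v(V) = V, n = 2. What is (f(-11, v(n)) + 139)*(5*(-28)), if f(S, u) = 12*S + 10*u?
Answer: -3780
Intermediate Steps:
f(S, u) = 10*u + 12*S
(f(-11, v(n)) + 139)*(5*(-28)) = ((10*2 + 12*(-11)) + 139)*(5*(-28)) = ((20 - 132) + 139)*(-140) = (-112 + 139)*(-140) = 27*(-140) = -3780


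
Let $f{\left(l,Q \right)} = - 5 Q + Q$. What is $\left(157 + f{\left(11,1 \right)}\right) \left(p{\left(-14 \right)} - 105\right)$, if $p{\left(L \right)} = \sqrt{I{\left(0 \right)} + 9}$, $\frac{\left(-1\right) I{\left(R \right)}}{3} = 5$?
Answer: $-16065 + 153 i \sqrt{6} \approx -16065.0 + 374.77 i$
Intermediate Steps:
$I{\left(R \right)} = -15$ ($I{\left(R \right)} = \left(-3\right) 5 = -15$)
$f{\left(l,Q \right)} = - 4 Q$
$p{\left(L \right)} = i \sqrt{6}$ ($p{\left(L \right)} = \sqrt{-15 + 9} = \sqrt{-6} = i \sqrt{6}$)
$\left(157 + f{\left(11,1 \right)}\right) \left(p{\left(-14 \right)} - 105\right) = \left(157 - 4\right) \left(i \sqrt{6} - 105\right) = \left(157 - 4\right) \left(-105 + i \sqrt{6}\right) = 153 \left(-105 + i \sqrt{6}\right) = -16065 + 153 i \sqrt{6}$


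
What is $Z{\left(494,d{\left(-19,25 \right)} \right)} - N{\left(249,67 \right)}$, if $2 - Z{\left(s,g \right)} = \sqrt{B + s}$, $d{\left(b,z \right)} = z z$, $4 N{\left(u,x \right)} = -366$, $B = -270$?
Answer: $\frac{187}{2} - 4 \sqrt{14} \approx 78.533$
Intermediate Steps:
$N{\left(u,x \right)} = - \frac{183}{2}$ ($N{\left(u,x \right)} = \frac{1}{4} \left(-366\right) = - \frac{183}{2}$)
$d{\left(b,z \right)} = z^{2}$
$Z{\left(s,g \right)} = 2 - \sqrt{-270 + s}$
$Z{\left(494,d{\left(-19,25 \right)} \right)} - N{\left(249,67 \right)} = \left(2 - \sqrt{-270 + 494}\right) - - \frac{183}{2} = \left(2 - \sqrt{224}\right) + \frac{183}{2} = \left(2 - 4 \sqrt{14}\right) + \frac{183}{2} = \frac{187}{2} - 4 \sqrt{14}$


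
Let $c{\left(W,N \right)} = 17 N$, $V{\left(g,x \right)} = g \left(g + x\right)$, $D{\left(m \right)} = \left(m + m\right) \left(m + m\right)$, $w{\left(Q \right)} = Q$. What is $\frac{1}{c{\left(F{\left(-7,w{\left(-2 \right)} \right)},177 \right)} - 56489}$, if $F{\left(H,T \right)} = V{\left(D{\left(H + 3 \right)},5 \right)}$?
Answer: $- \frac{1}{53480} \approx -1.8699 \cdot 10^{-5}$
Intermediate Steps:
$D{\left(m \right)} = 4 m^{2}$ ($D{\left(m \right)} = 2 m 2 m = 4 m^{2}$)
$F{\left(H,T \right)} = 4 \left(3 + H\right)^{2} \left(5 + 4 \left(3 + H\right)^{2}\right)$ ($F{\left(H,T \right)} = 4 \left(H + 3\right)^{2} \left(4 \left(H + 3\right)^{2} + 5\right) = 4 \left(3 + H\right)^{2} \left(4 \left(3 + H\right)^{2} + 5\right) = 4 \left(3 + H\right)^{2} \left(5 + 4 \left(3 + H\right)^{2}\right)$)
$\frac{1}{c{\left(F{\left(-7,w{\left(-2 \right)} \right)},177 \right)} - 56489} = \frac{1}{17 \cdot 177 - 56489} = \frac{1}{3009 - 56489} = \frac{1}{-53480} = - \frac{1}{53480}$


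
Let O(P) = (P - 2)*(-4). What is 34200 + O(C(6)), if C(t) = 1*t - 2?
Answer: 34192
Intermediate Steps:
C(t) = -2 + t (C(t) = t - 2 = -2 + t)
O(P) = 8 - 4*P (O(P) = (-2 + P)*(-4) = 8 - 4*P)
34200 + O(C(6)) = 34200 + (8 - 4*(-2 + 6)) = 34200 + (8 - 4*4) = 34200 + (8 - 16) = 34200 - 8 = 34192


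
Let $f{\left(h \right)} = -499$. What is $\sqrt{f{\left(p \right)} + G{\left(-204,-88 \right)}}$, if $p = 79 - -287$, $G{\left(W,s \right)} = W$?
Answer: $i \sqrt{703} \approx 26.514 i$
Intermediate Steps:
$p = 366$ ($p = 79 + 287 = 366$)
$\sqrt{f{\left(p \right)} + G{\left(-204,-88 \right)}} = \sqrt{-499 - 204} = \sqrt{-703} = i \sqrt{703}$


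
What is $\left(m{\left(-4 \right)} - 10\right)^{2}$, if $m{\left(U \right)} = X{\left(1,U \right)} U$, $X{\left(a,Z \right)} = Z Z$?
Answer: $5476$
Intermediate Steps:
$X{\left(a,Z \right)} = Z^{2}$
$m{\left(U \right)} = U^{3}$ ($m{\left(U \right)} = U^{2} U = U^{3}$)
$\left(m{\left(-4 \right)} - 10\right)^{2} = \left(\left(-4\right)^{3} - 10\right)^{2} = \left(-64 - 10\right)^{2} = \left(-74\right)^{2} = 5476$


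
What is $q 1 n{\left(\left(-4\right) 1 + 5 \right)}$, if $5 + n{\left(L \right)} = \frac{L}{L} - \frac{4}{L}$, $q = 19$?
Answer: $-152$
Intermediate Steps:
$n{\left(L \right)} = -4 - \frac{4}{L}$ ($n{\left(L \right)} = -5 - \left(\frac{4}{L} - \frac{L}{L}\right) = -5 + \left(1 - \frac{4}{L}\right) = -4 - \frac{4}{L}$)
$q 1 n{\left(\left(-4\right) 1 + 5 \right)} = 19 \cdot 1 \left(-4 - \frac{4}{\left(-4\right) 1 + 5}\right) = 19 \left(-4 - \frac{4}{-4 + 5}\right) = 19 \left(-4 - \frac{4}{1}\right) = 19 \left(-4 - 4\right) = 19 \left(-8\right) = -152$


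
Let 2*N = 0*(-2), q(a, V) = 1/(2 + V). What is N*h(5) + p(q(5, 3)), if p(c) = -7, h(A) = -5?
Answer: -7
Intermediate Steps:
N = 0 (N = (0*(-2))/2 = (½)*0 = 0)
N*h(5) + p(q(5, 3)) = 0*(-5) - 7 = 0 - 7 = -7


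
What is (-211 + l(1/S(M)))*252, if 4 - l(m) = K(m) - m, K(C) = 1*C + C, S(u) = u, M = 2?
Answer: -52290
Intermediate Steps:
K(C) = 2*C (K(C) = C + C = 2*C)
l(m) = 4 - m (l(m) = 4 - (2*m - m) = 4 - m)
(-211 + l(1/S(M)))*252 = (-211 + (4 - 1/2))*252 = (-211 + (4 - 1*½))*252 = (-211 + (4 - ½))*252 = (-211 + 7/2)*252 = -415/2*252 = -52290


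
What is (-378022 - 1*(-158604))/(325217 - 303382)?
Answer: -219418/21835 ≈ -10.049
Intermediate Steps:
(-378022 - 1*(-158604))/(325217 - 303382) = (-378022 + 158604)/21835 = -219418*1/21835 = -219418/21835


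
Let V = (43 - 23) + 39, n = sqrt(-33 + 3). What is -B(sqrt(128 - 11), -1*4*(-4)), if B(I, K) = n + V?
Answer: -59 - I*sqrt(30) ≈ -59.0 - 5.4772*I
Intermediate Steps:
n = I*sqrt(30) (n = sqrt(-30) = I*sqrt(30) ≈ 5.4772*I)
V = 59 (V = 20 + 39 = 59)
B(I, K) = 59 + I*sqrt(30) (B(I, K) = I*sqrt(30) + 59 = 59 + I*sqrt(30))
-B(sqrt(128 - 11), -1*4*(-4)) = -(59 + I*sqrt(30)) = -59 - I*sqrt(30)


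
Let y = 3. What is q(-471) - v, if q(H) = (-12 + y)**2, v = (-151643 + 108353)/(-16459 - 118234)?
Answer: 835911/10361 ≈ 80.679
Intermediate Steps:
v = 3330/10361 (v = -43290/(-134693) = -43290*(-1/134693) = 3330/10361 ≈ 0.32140)
q(H) = 81 (q(H) = (-12 + 3)**2 = (-9)**2 = 81)
q(-471) - v = 81 - 1*3330/10361 = 81 - 3330/10361 = 835911/10361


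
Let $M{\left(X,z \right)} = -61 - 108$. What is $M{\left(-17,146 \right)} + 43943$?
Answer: $43774$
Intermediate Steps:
$M{\left(X,z \right)} = -169$ ($M{\left(X,z \right)} = -61 - 108 = -169$)
$M{\left(-17,146 \right)} + 43943 = -169 + 43943 = 43774$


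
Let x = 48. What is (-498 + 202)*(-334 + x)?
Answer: 84656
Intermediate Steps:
(-498 + 202)*(-334 + x) = (-498 + 202)*(-334 + 48) = -296*(-286) = 84656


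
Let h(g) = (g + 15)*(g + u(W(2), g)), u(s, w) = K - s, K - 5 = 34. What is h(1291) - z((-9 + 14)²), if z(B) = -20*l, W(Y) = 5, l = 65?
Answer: 1731750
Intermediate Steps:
K = 39 (K = 5 + 34 = 39)
u(s, w) = 39 - s
h(g) = (15 + g)*(34 + g) (h(g) = (g + 15)*(g + (39 - 1*5)) = (15 + g)*(g + (39 - 5)) = (15 + g)*(g + 34) = (15 + g)*(34 + g))
z(B) = -1300 (z(B) = -20*65 = -1300)
h(1291) - z((-9 + 14)²) = (510 + 1291² + 49*1291) - 1*(-1300) = (510 + 1666681 + 63259) + 1300 = 1730450 + 1300 = 1731750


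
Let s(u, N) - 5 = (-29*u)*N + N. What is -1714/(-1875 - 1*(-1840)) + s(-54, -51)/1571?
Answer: -104226/54985 ≈ -1.8955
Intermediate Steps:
s(u, N) = 5 + N - 29*N*u (s(u, N) = 5 + ((-29*u)*N + N) = 5 + (-29*N*u + N) = 5 + (N - 29*N*u) = 5 + N - 29*N*u)
-1714/(-1875 - 1*(-1840)) + s(-54, -51)/1571 = -1714/(-1875 - 1*(-1840)) + (5 - 51 - 29*(-51)*(-54))/1571 = -1714/(-1875 + 1840) + (5 - 51 - 79866)*(1/1571) = -1714/(-35) - 79912*1/1571 = -1714*(-1/35) - 79912/1571 = 1714/35 - 79912/1571 = -104226/54985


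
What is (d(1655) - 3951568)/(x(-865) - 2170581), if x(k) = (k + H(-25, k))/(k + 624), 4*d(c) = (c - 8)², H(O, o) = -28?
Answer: 3155572783/2092436512 ≈ 1.5081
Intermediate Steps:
d(c) = (-8 + c)²/4 (d(c) = (c - 8)²/4 = (-8 + c)²/4)
x(k) = (-28 + k)/(624 + k) (x(k) = (k - 28)/(k + 624) = (-28 + k)/(624 + k))
(d(1655) - 3951568)/(x(-865) - 2170581) = ((-8 + 1655)²/4 - 3951568)/((-28 - 865)/(624 - 865) - 2170581) = ((¼)*1647² - 3951568)/(-893/(-241) - 2170581) = ((¼)*2712609 - 3951568)/(-1/241*(-893) - 2170581) = (2712609/4 - 3951568)/(893/241 - 2170581) = -13093663/(4*(-523109128/241)) = -13093663/4*(-241/523109128) = 3155572783/2092436512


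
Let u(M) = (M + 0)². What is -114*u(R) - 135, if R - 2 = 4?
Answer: -4239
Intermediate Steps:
R = 6 (R = 2 + 4 = 6)
u(M) = M²
-114*u(R) - 135 = -114*6² - 135 = -114*36 - 135 = -4104 - 135 = -4239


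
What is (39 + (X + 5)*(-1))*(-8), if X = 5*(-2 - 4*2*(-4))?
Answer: 928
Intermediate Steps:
X = 150 (X = 5*(-2 - 8*(-4)) = 5*(-2 + 32) = 5*30 = 150)
(39 + (X + 5)*(-1))*(-8) = (39 + (150 + 5)*(-1))*(-8) = (39 + 155*(-1))*(-8) = (39 - 155)*(-8) = -116*(-8) = 928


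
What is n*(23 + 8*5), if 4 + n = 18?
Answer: 882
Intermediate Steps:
n = 14 (n = -4 + 18 = 14)
n*(23 + 8*5) = 14*(23 + 8*5) = 14*(23 + 40) = 14*63 = 882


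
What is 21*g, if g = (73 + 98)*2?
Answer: 7182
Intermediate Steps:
g = 342 (g = 171*2 = 342)
21*g = 21*342 = 7182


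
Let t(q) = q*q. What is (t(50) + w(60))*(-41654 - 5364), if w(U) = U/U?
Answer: -117592018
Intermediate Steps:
w(U) = 1
t(q) = q²
(t(50) + w(60))*(-41654 - 5364) = (50² + 1)*(-41654 - 5364) = (2500 + 1)*(-47018) = 2501*(-47018) = -117592018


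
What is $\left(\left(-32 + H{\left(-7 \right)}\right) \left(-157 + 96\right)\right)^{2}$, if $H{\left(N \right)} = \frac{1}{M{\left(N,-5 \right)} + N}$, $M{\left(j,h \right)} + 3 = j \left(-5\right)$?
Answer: $\frac{2375490121}{625} \approx 3.8008 \cdot 10^{6}$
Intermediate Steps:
$M{\left(j,h \right)} = -3 - 5 j$ ($M{\left(j,h \right)} = -3 + j \left(-5\right) = -3 - 5 j$)
$H{\left(N \right)} = \frac{1}{-3 - 4 N}$ ($H{\left(N \right)} = \frac{1}{\left(-3 - 5 N\right) + N} = \frac{1}{-3 - 4 N}$)
$\left(\left(-32 + H{\left(-7 \right)}\right) \left(-157 + 96\right)\right)^{2} = \left(\left(-32 - \frac{1}{3 + 4 \left(-7\right)}\right) \left(-157 + 96\right)\right)^{2} = \left(\left(-32 - \frac{1}{3 - 28}\right) \left(-61\right)\right)^{2} = \left(\left(-32 - \frac{1}{-25}\right) \left(-61\right)\right)^{2} = \left(\left(-32 - - \frac{1}{25}\right) \left(-61\right)\right)^{2} = \left(\left(-32 + \frac{1}{25}\right) \left(-61\right)\right)^{2} = \left(\left(- \frac{799}{25}\right) \left(-61\right)\right)^{2} = \left(\frac{48739}{25}\right)^{2} = \frac{2375490121}{625}$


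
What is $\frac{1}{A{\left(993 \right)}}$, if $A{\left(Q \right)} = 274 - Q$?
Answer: $- \frac{1}{719} \approx -0.0013908$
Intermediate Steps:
$\frac{1}{A{\left(993 \right)}} = \frac{1}{274 - 993} = \frac{1}{-719} = - \frac{1}{719}$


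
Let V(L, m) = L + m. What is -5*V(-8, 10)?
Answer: -10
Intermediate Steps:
-5*V(-8, 10) = -5*(-8 + 10) = -5*2 = -10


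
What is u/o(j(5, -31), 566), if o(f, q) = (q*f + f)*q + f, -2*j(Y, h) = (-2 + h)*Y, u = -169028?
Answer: -338056/52952295 ≈ -0.0063842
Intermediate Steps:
j(Y, h) = -Y*(-2 + h)/2 (j(Y, h) = -(-2 + h)*Y/2 = -Y*(-2 + h)/2)
o(f, q) = f + q*(f + f*q) (o(f, q) = (f*q + f)*q + f = (f + f*q)*q + f = q*(f + f*q) + f = f + q*(f + f*q))
u/o(j(5, -31), 566) = -169028*2/(5*(2 - 1*(-31))*(1 + 566 + 566**2)) = -169028*2/(5*(2 + 31)*(1 + 566 + 320356)) = -169028/(((1/2)*5*33)*320923) = -169028/((165/2)*320923) = -169028/52952295/2 = -169028*2/52952295 = -338056/52952295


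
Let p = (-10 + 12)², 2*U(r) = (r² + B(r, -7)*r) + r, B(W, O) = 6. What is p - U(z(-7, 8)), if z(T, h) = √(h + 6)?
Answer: -3 - 7*√14/2 ≈ -16.096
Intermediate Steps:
z(T, h) = √(6 + h)
U(r) = r²/2 + 7*r/2 (U(r) = ((r² + 6*r) + r)/2 = (r² + 7*r)/2 = r²/2 + 7*r/2)
p = 4 (p = 2² = 4)
p - U(z(-7, 8)) = 4 - √(6 + 8)*(7 + √(6 + 8))/2 = 4 - √14*(7 + √14)/2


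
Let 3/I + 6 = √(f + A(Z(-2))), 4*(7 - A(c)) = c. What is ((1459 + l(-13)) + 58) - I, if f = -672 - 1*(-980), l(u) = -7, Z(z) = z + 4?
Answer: 841034/557 - 3*√1258/557 ≈ 1509.7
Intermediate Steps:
Z(z) = 4 + z
A(c) = 7 - c/4
f = 308 (f = -672 + 980 = 308)
I = 3/(-6 + √1258/2) (I = 3/(-6 + √(308 + (7 - (4 - 2)/4))) = 3/(-6 + √(308 + (7 - ¼*2))) = 3/(-6 + √(308 + (7 - ½))) = 3/(-6 + √(308 + 13/2)) = 3/(-6 + √(629/2)) = 3/(-6 + √1258/2) ≈ 0.25566)
((1459 + l(-13)) + 58) - I = ((1459 - 7) + 58) - (36/557 + 3*√1258/557) = (1452 + 58) + (-36/557 - 3*√1258/557) = 1510 + (-36/557 - 3*√1258/557) = 841034/557 - 3*√1258/557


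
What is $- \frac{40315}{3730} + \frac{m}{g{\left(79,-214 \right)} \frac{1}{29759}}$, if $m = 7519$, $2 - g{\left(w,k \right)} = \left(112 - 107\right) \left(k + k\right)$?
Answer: $\frac{41726534530}{399483} \approx 1.0445 \cdot 10^{5}$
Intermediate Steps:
$g{\left(w,k \right)} = 2 - 10 k$ ($g{\left(w,k \right)} = 2 - \left(112 - 107\right) \left(k + k\right) = 2 - 5 \cdot 2 k = 2 - 10 k$)
$- \frac{40315}{3730} + \frac{m}{g{\left(79,-214 \right)} \frac{1}{29759}} = - \frac{40315}{3730} + \frac{7519}{\left(2 - -2140\right) \frac{1}{29759}} = \left(-40315\right) \frac{1}{3730} + \frac{7519}{\left(2 + 2140\right) \frac{1}{29759}} = - \frac{8063}{746} + \frac{7519}{2142 \cdot \frac{1}{29759}} = - \frac{8063}{746} + \frac{7519}{\frac{2142}{29759}} = - \frac{8063}{746} + 7519 \cdot \frac{29759}{2142} = - \frac{8063}{746} + \frac{223757921}{2142} = \frac{41726534530}{399483}$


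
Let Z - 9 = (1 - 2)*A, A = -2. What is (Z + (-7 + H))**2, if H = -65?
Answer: 3721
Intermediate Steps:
Z = 11 (Z = 9 + (1 - 2)*(-2) = 9 - 1*(-2) = 9 + 2 = 11)
(Z + (-7 + H))**2 = (11 + (-7 - 65))**2 = (11 - 72)**2 = (-61)**2 = 3721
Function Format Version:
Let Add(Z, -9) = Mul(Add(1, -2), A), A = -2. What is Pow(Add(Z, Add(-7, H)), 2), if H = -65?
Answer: 3721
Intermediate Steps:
Z = 11 (Z = Add(9, Mul(Add(1, -2), -2)) = Add(9, Mul(-1, -2)) = Add(9, 2) = 11)
Pow(Add(Z, Add(-7, H)), 2) = Pow(Add(11, Add(-7, -65)), 2) = Pow(Add(11, -72), 2) = Pow(-61, 2) = 3721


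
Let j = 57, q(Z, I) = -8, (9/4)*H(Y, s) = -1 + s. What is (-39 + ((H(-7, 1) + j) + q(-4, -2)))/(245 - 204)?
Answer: 10/41 ≈ 0.24390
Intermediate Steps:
H(Y, s) = -4/9 + 4*s/9 (H(Y, s) = 4*(-1 + s)/9 = -4/9 + 4*s/9)
(-39 + ((H(-7, 1) + j) + q(-4, -2)))/(245 - 204) = (-39 + (((-4/9 + (4/9)*1) + 57) - 8))/(245 - 204) = (-39 + (((-4/9 + 4/9) + 57) - 8))/41 = (-39 + ((0 + 57) - 8))/41 = (-39 + (57 - 8))/41 = (-39 + 49)/41 = (1/41)*10 = 10/41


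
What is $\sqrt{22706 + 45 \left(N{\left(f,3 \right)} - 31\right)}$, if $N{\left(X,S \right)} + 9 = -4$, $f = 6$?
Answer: $\sqrt{20726} \approx 143.97$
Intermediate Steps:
$N{\left(X,S \right)} = -13$ ($N{\left(X,S \right)} = -9 - 4 = -13$)
$\sqrt{22706 + 45 \left(N{\left(f,3 \right)} - 31\right)} = \sqrt{22706 + 45 \left(-13 - 31\right)} = \sqrt{22706 + 45 \left(-44\right)} = \sqrt{22706 - 1980} = \sqrt{20726}$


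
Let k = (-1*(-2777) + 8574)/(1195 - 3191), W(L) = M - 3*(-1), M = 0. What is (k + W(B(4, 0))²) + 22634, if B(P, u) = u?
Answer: 45184077/1996 ≈ 22637.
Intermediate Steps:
W(L) = 3 (W(L) = 0 - 3*(-1) = 0 + 3 = 3)
k = -11351/1996 (k = (2777 + 8574)/(-1996) = 11351*(-1/1996) = -11351/1996 ≈ -5.6869)
(k + W(B(4, 0))²) + 22634 = (-11351/1996 + 3²) + 22634 = (-11351/1996 + 9) + 22634 = 6613/1996 + 22634 = 45184077/1996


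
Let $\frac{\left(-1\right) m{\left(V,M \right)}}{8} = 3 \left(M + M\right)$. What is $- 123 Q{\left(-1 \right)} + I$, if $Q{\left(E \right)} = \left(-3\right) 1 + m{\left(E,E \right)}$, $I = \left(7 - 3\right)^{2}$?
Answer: $-5519$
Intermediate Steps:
$I = 16$ ($I = 4^{2} = 16$)
$m{\left(V,M \right)} = - 48 M$ ($m{\left(V,M \right)} = - 8 \cdot 3 \left(M + M\right) = - 8 \cdot 3 \cdot 2 M = - 8 \cdot 6 M = - 48 M$)
$Q{\left(E \right)} = -3 - 48 E$ ($Q{\left(E \right)} = \left(-3\right) 1 - 48 E = -3 - 48 E$)
$- 123 Q{\left(-1 \right)} + I = - 123 \left(-3 - -48\right) + 16 = - 123 \left(-3 + 48\right) + 16 = \left(-123\right) 45 + 16 = -5535 + 16 = -5519$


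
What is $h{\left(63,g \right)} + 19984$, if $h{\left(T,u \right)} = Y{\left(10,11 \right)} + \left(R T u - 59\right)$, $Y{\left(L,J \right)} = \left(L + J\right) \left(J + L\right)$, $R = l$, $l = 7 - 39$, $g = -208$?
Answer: $439694$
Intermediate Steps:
$l = -32$
$R = -32$
$Y{\left(L,J \right)} = \left(J + L\right)^{2}$ ($Y{\left(L,J \right)} = \left(J + L\right) \left(J + L\right) = \left(J + L\right)^{2}$)
$h{\left(T,u \right)} = 382 - 32 T u$ ($h{\left(T,u \right)} = \left(11 + 10\right)^{2} + \left(- 32 T u - 59\right) = 21^{2} - \left(59 + 32 T u\right) = 441 - \left(59 + 32 T u\right) = 382 - 32 T u$)
$h{\left(63,g \right)} + 19984 = \left(382 - 2016 \left(-208\right)\right) + 19984 = \left(382 + 419328\right) + 19984 = 419710 + 19984 = 439694$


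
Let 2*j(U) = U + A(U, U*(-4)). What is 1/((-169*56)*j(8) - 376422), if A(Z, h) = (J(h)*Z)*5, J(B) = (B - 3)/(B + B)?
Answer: -2/1035581 ≈ -1.9313e-6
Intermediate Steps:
J(B) = (-3 + B)/(2*B) (J(B) = (-3 + B)/((2*B)) = (-3 + B)*(1/(2*B)) = (-3 + B)/(2*B))
A(Z, h) = 5*Z*(-3 + h)/(2*h) (A(Z, h) = (((-3 + h)/(2*h))*Z)*5 = (Z*(-3 + h)/(2*h))*5 = 5*Z*(-3 + h)/(2*h))
j(U) = 15/16 + 7*U/4 (j(U) = (U + 5*U*(-3 + U*(-4))/(2*((U*(-4)))))/2 = (U + 5*U*(-3 - 4*U)/(2*((-4*U))))/2 = (U + 5*U*(-1/(4*U))*(-3 - 4*U)/2)/2 = (U + (15/8 + 5*U/2))/2 = (15/8 + 7*U/2)/2 = 15/16 + 7*U/4)
1/((-169*56)*j(8) - 376422) = 1/((-169*56)*(15/16 + (7/4)*8) - 376422) = 1/(-9464*(15/16 + 14) - 376422) = 1/(-9464*239/16 - 376422) = 1/(-282737/2 - 376422) = 1/(-1035581/2) = -2/1035581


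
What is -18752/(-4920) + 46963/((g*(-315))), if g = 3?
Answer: -253973/5535 ≈ -45.885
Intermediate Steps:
-18752/(-4920) + 46963/((g*(-315))) = -18752/(-4920) + 46963/((3*(-315))) = -18752*(-1/4920) + 46963/(-945) = 2344/615 + 46963*(-1/945) = 2344/615 - 6709/135 = -253973/5535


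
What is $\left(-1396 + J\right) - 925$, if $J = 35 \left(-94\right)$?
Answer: $-5611$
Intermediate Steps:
$J = -3290$
$\left(-1396 + J\right) - 925 = \left(-1396 - 3290\right) - 925 = -4686 - 925 = -5611$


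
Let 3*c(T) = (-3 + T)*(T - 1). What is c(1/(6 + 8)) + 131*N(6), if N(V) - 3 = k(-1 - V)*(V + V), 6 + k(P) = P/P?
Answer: -4390063/588 ≈ -7466.1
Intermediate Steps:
k(P) = -5 (k(P) = -6 + P/P = -6 + 1 = -5)
N(V) = 3 - 10*V (N(V) = 3 - 5*(V + V) = 3 - 10*V)
c(T) = (-1 + T)*(-3 + T)/3 (c(T) = ((-3 + T)*(T - 1))/3 = ((-3 + T)*(-1 + T))/3 = ((-1 + T)*(-3 + T))/3 = (-1 + T)*(-3 + T)/3)
c(1/(6 + 8)) + 131*N(6) = (1 - 4/(3*(6 + 8)) + (1/(6 + 8))²/3) + 131*(3 - 10*6) = (1 - 4/3/14 + (1/14)²/3) + 131*(3 - 60) = (1 - 4/3*1/14 + (1/14)²/3) + 131*(-57) = (1 - 2/21 + (⅓)*(1/196)) - 7467 = (1 - 2/21 + 1/588) - 7467 = 533/588 - 7467 = -4390063/588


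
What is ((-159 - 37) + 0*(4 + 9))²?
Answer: 38416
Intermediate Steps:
((-159 - 37) + 0*(4 + 9))² = (-196 + 0*13)² = (-196 + 0)² = (-196)² = 38416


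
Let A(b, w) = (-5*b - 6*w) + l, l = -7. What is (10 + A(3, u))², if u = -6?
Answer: 576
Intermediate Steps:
A(b, w) = -7 - 6*w - 5*b (A(b, w) = (-5*b - 6*w) - 7 = (-6*w - 5*b) - 7 = -7 - 6*w - 5*b)
(10 + A(3, u))² = (10 + (-7 - 6*(-6) - 5*3))² = (10 + (-7 + 36 - 15))² = (10 + 14)² = 24² = 576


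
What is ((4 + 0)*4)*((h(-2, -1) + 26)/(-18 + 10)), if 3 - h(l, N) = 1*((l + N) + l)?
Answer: -68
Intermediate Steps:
h(l, N) = 3 - N - 2*l (h(l, N) = 3 - ((l + N) + l) = 3 - ((N + l) + l) = 3 - (N + 2*l) = 3 + (-N - 2*l) = 3 - N - 2*l)
((4 + 0)*4)*((h(-2, -1) + 26)/(-18 + 10)) = ((4 + 0)*4)*(((3 - 1*(-1) - 2*(-2)) + 26)/(-18 + 10)) = (4*4)*(((3 + 1 + 4) + 26)/(-8)) = 16*((8 + 26)*(-⅛)) = 16*(34*(-⅛)) = 16*(-17/4) = -68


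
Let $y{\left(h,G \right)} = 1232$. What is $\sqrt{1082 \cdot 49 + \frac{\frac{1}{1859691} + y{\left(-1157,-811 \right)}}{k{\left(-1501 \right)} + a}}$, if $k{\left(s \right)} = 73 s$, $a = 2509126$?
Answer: $\frac{\sqrt{117306778378868894693344075869}}{1487475706041} \approx 230.26$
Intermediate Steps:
$\sqrt{1082 \cdot 49 + \frac{\frac{1}{1859691} + y{\left(-1157,-811 \right)}}{k{\left(-1501 \right)} + a}} = \sqrt{1082 \cdot 49 + \frac{\frac{1}{1859691} + 1232}{73 \left(-1501\right) + 2509126}} = \sqrt{53018 + \frac{\frac{1}{1859691} + 1232}{-109573 + 2509126}} = \sqrt{53018 + \frac{2291139313}{1859691 \cdot 2399553}} = \sqrt{53018 + \frac{2291139313}{1859691} \cdot \frac{1}{2399553}} = \sqrt{53018 + \frac{2291139313}{4462427118123}} = \sqrt{\frac{236588963239784527}{4462427118123}} = \frac{\sqrt{117306778378868894693344075869}}{1487475706041}$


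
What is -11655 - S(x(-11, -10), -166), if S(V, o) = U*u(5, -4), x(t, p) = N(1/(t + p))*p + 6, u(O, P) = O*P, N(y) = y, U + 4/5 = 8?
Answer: -11511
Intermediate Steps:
U = 36/5 (U = -⅘ + 8 = 36/5 ≈ 7.2000)
x(t, p) = 6 + p/(p + t) (x(t, p) = p/(t + p) + 6 = p/(p + t) + 6 = 6 + p/(p + t))
S(V, o) = -144 (S(V, o) = 36*(5*(-4))/5 = (36/5)*(-20) = -144)
-11655 - S(x(-11, -10), -166) = -11655 - 1*(-144) = -11655 + 144 = -11511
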